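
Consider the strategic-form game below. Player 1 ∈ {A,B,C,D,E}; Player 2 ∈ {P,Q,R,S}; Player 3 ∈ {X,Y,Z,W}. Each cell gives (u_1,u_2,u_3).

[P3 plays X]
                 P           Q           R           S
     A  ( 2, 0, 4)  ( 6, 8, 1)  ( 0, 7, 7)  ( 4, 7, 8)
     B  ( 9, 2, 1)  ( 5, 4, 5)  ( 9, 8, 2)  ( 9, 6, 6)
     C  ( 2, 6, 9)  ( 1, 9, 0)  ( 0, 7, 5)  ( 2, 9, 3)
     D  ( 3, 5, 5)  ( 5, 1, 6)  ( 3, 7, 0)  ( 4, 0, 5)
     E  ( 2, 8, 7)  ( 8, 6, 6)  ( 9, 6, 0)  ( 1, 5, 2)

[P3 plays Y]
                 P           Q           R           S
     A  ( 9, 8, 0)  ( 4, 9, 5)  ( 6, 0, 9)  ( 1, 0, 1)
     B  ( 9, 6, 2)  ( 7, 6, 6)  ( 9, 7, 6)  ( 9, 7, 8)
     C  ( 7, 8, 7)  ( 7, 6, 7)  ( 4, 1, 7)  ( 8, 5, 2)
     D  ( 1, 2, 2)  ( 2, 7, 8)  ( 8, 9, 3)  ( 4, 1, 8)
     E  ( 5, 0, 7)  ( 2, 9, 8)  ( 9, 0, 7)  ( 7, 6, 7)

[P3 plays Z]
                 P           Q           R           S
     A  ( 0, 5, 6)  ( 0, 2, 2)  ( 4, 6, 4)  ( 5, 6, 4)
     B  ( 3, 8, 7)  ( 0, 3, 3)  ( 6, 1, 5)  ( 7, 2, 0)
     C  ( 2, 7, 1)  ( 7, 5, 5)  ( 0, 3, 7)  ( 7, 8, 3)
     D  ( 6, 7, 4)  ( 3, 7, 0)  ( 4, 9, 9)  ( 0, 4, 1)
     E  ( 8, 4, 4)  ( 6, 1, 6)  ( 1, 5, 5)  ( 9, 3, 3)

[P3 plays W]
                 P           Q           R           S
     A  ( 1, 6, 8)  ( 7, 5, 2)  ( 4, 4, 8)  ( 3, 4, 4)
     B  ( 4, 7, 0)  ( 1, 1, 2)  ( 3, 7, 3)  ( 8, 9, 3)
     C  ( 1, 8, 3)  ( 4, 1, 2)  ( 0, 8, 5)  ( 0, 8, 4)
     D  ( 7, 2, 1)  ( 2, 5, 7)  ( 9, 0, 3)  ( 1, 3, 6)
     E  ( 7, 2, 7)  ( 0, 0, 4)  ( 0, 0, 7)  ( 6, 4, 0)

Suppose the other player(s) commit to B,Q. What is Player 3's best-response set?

u_3(X vs B,Q) = 5
u_3(Y vs B,Q) = 6
u_3(Z vs B,Q) = 3
u_3(W vs B,Q) = 2
max payoff 6 at {Y}

P3 best: {Y}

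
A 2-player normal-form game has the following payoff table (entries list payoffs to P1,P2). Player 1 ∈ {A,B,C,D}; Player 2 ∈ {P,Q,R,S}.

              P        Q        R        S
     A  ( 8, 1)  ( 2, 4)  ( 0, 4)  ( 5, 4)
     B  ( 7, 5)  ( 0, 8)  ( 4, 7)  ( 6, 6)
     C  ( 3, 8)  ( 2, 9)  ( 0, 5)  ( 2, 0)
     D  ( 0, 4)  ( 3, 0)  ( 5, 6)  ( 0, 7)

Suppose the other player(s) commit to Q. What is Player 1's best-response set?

u_1(A vs Q) = 2
u_1(B vs Q) = 0
u_1(C vs Q) = 2
u_1(D vs Q) = 3
max payoff 3 at {D}

argmax u_1 = {D}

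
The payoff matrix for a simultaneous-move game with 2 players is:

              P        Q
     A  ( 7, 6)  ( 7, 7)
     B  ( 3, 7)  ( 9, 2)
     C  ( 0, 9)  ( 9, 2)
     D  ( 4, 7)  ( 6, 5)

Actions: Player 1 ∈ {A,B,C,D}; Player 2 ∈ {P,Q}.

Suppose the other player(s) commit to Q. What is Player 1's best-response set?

u_1(A vs Q) = 7
u_1(B vs Q) = 9
u_1(C vs Q) = 9
u_1(D vs Q) = 6
max payoff 9 at {B,C}

BR_1 = {B,C}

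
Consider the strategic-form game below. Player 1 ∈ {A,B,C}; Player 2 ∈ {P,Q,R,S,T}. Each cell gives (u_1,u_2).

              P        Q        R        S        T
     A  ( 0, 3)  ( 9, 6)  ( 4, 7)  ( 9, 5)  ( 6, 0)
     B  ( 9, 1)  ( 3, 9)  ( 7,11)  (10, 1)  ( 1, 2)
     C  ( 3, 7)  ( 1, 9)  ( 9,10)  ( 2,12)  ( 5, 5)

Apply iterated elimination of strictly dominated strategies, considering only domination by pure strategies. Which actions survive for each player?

P2 drop P (Q beats it: A:6>3 B:9>1 C:9>7)
P2 drop Q (R beats it: A:7>6 B:11>9 C:10>9)
P2 drop T (R beats it: A:7>0 B:11>2 C:10>5)
P1 drop A (B beats it: R:7>4 S:10>9)
P1→{B,C} P2→{R,S}

IESDS → P1:{B,C} P2:{R,S}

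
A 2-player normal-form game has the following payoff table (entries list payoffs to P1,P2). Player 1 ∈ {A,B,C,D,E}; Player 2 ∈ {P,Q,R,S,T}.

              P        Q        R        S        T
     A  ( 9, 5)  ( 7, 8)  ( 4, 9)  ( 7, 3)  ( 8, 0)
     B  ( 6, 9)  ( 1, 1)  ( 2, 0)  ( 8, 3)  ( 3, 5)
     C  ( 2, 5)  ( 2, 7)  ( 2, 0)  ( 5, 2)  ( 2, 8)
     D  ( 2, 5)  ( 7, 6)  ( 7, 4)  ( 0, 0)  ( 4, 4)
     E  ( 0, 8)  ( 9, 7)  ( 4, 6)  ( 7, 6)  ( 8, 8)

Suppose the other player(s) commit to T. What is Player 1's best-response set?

u_1(A vs T) = 8
u_1(B vs T) = 3
u_1(C vs T) = 2
u_1(D vs T) = 4
u_1(E vs T) = 8
max payoff 8 at {A,E}

BR_1 = {A,E}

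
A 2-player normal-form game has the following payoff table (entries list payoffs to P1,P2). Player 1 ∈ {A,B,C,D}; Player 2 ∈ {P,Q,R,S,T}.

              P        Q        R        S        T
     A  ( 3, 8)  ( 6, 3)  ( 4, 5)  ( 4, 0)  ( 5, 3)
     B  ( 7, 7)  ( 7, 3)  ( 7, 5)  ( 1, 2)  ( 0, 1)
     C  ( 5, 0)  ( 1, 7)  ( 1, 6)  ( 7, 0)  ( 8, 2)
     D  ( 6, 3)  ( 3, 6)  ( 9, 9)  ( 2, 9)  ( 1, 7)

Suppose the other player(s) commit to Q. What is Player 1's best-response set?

BR_1 = {B}

u_1(A vs Q) = 6
u_1(B vs Q) = 7
u_1(C vs Q) = 1
u_1(D vs Q) = 3
max payoff 7 at {B}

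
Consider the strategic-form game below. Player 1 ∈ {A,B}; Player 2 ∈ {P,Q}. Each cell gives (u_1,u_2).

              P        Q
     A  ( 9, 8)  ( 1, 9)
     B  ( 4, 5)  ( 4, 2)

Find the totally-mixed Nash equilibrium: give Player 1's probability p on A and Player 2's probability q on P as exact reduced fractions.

P1 indiff ⇒ q·9+(1-q)·1 = q·4+(1-q)·4 ⇒ q(5) = (1-q)(3) ⇒ q = 3/8
P2 indiff ⇒ p·8+(1-p)·5 = p·9+(1-p)·2 ⇒ p(-1) = (1-p)(-3) ⇒ p = 3/4

(p,q) = (3/4, 3/8)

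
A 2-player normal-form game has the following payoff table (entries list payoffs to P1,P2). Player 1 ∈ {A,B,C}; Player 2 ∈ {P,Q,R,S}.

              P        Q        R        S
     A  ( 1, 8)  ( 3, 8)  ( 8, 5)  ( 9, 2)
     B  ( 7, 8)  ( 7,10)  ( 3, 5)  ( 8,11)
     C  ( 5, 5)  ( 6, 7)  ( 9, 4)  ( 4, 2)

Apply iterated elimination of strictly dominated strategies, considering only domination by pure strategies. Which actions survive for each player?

Survivors P1:{A,B} P2:{P,Q,S}

P2 drop R (P beats it: A:8>5 B:8>5 C:5>4)
P1 drop C (B beats it: P:7>5 Q:7>6 S:8>4)
P1→{A,B} P2→{P,Q,S}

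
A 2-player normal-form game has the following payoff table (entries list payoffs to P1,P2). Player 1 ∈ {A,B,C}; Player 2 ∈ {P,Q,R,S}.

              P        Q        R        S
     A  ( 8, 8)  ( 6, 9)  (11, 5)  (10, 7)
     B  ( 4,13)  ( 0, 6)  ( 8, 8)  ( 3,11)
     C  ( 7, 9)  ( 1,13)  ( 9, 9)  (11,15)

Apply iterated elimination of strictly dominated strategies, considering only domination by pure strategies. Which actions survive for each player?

P1 drop B (A beats it: P:8>4 Q:6>0 R:11>8 S:10>3)
P2 drop P (Q beats it: A:9>8 C:13>9)
P2 drop R (Q beats it: A:9>5 C:13>9)
P1→{A,C} P2→{Q,S}

IESDS → P1:{A,C} P2:{Q,S}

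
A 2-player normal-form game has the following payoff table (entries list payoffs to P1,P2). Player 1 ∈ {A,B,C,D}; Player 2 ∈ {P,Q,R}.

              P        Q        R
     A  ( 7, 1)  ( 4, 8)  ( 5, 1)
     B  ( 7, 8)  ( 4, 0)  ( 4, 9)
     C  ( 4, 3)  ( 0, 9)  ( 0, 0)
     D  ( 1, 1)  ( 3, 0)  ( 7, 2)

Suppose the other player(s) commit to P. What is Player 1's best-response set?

u_1(A vs P) = 7
u_1(B vs P) = 7
u_1(C vs P) = 4
u_1(D vs P) = 1
max payoff 7 at {A,B}

BR_1 = {A,B}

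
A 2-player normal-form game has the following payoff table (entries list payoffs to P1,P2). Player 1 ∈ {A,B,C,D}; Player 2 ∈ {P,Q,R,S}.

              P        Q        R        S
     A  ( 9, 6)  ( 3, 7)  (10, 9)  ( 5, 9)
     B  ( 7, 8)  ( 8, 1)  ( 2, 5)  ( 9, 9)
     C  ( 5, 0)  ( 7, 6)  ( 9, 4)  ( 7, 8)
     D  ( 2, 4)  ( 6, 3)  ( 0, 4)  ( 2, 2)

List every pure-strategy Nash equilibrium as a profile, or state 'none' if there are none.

(A,P): not NE [P2→S gives 9>6]
(A,Q): not NE [P1→B gives 8>3; P2→S gives 9>7]
(A,R): NE
(A,S): not NE [P1→B gives 9>5]
(B,P): not NE [P1→A gives 9>7; P2→S gives 9>8]
(B,Q): not NE [P2→S gives 9>1]
(B,R): not NE [P1→A gives 10>2; P2→S gives 9>5]
(B,S): NE
(C,P): not NE [P1→A gives 9>5; P2→S gives 8>0]
(C,Q): not NE [P1→B gives 8>7; P2→S gives 8>6]
(C,R): not NE [P1→A gives 10>9; P2→S gives 8>4]
(C,S): not NE [P1→B gives 9>7]
(D,P): not NE [P1→A gives 9>2]
(D,Q): not NE [P1→B gives 8>6; P2→R gives 4>3]
(D,R): not NE [P1→A gives 10>0]
(D,S): not NE [P1→B gives 9>2; P2→R gives 4>2]

Nash profiles: (A,R), (B,S)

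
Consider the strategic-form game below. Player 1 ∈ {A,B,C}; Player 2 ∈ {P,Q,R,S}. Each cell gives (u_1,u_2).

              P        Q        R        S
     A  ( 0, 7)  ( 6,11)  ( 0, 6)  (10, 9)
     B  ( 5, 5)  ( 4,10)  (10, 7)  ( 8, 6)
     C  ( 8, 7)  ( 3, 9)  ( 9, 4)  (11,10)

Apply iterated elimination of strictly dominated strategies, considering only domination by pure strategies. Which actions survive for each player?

IESDS → P1:{A,C} P2:{Q,S}

P2 drop P (Q beats it: A:11>7 B:10>5 C:9>7)
P2 drop R (Q beats it: A:11>6 B:10>7 C:9>4)
P1 drop B (A beats it: Q:6>4 S:10>8)
P1→{A,C} P2→{Q,S}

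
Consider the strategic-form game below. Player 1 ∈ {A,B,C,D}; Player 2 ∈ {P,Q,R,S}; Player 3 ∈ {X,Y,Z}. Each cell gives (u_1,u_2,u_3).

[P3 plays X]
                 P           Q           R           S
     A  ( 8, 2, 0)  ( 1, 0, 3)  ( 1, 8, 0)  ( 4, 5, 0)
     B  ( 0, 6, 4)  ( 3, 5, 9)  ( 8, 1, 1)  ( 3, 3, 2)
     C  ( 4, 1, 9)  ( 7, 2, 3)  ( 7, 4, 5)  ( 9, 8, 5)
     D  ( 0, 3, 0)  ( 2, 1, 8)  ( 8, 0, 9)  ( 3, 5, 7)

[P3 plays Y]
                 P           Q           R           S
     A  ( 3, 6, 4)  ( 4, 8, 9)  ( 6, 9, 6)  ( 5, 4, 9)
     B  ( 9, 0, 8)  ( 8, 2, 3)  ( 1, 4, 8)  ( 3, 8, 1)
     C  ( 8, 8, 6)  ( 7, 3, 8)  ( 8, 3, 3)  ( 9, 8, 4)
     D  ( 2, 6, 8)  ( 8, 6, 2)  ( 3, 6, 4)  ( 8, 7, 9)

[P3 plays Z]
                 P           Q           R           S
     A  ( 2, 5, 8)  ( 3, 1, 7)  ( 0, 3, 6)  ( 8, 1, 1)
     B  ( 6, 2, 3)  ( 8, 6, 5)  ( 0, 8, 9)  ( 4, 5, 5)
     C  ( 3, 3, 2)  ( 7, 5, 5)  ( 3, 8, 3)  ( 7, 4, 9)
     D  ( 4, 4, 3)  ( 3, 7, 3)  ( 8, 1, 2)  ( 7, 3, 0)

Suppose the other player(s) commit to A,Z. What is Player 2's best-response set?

argmax u_2 = {P}

u_2(P vs A,Z) = 5
u_2(Q vs A,Z) = 1
u_2(R vs A,Z) = 3
u_2(S vs A,Z) = 1
max payoff 5 at {P}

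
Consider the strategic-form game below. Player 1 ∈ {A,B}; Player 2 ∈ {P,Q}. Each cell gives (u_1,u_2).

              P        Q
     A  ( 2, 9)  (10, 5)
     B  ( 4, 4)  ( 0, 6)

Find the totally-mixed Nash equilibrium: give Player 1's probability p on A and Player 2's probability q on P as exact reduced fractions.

p=1/3, q=5/6

P1 indiff ⇒ q·2+(1-q)·10 = q·4+(1-q)·0 ⇒ q(-2) = (1-q)(-10) ⇒ q = 5/6
P2 indiff ⇒ p·9+(1-p)·4 = p·5+(1-p)·6 ⇒ p(4) = (1-p)(2) ⇒ p = 1/3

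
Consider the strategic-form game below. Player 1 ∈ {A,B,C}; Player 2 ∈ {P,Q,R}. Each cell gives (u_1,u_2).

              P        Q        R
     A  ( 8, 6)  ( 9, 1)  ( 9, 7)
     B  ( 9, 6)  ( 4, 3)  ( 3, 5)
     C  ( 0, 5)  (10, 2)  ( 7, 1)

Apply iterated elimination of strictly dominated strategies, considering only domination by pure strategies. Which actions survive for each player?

Remaining: P1:{A,B} P2:{P,R}

P2 drop Q (P beats it: A:6>1 B:6>3 C:5>2)
P1 drop C (A beats it: P:8>0 R:9>7)
P1→{A,B} P2→{P,R}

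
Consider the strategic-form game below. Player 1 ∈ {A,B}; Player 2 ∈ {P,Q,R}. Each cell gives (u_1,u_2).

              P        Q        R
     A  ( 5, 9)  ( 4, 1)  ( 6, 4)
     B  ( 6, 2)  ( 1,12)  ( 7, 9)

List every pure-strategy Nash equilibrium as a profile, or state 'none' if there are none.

PSNE: ∅

(A,P): not NE [P1→B gives 6>5]
(A,Q): not NE [P2→P gives 9>1]
(A,R): not NE [P1→B gives 7>6; P2→P gives 9>4]
(B,P): not NE [P2→Q gives 12>2]
(B,Q): not NE [P1→A gives 4>1]
(B,R): not NE [P2→Q gives 12>9]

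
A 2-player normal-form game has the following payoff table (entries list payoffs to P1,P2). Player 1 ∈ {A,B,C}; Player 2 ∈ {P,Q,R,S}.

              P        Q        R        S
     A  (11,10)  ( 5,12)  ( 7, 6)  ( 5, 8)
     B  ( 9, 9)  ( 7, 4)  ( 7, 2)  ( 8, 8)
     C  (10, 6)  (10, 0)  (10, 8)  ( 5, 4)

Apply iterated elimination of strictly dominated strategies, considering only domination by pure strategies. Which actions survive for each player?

IESDS → P1:{A,C} P2:{P,Q,R}

P2 drop S (P beats it: A:10>8 B:9>8 C:6>4)
P1 drop B (C beats it: P:10>9 Q:10>7 R:10>7)
P1→{A,C} P2→{P,Q,R}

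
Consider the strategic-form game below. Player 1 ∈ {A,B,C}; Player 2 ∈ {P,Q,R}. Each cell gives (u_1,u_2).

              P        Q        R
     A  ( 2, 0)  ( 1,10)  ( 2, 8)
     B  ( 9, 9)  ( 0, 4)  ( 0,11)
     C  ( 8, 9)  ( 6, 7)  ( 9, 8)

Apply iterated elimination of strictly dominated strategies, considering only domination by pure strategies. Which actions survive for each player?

Remaining: P1:{B,C} P2:{P,R}

P1 drop A (C beats it: P:8>2 Q:6>1 R:9>2)
P2 drop Q (P beats it: B:9>4 C:9>7)
P1→{B,C} P2→{P,R}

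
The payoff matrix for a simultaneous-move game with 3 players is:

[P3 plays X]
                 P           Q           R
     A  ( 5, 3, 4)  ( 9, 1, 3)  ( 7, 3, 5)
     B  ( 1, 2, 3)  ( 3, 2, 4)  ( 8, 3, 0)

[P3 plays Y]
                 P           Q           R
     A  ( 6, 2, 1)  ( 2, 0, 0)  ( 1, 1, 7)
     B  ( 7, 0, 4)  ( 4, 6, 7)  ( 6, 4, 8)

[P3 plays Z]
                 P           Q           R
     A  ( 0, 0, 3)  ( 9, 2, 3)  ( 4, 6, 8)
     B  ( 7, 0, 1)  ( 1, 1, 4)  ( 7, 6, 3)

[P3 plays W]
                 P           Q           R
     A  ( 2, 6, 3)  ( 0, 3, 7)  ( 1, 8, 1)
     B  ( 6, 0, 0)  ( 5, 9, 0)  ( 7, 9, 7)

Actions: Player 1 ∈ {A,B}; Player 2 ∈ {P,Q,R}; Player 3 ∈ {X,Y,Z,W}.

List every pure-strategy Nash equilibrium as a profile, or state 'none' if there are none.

(A,P,X): NE
(A,P,Y): not NE [P1→B gives 7>6; P3→X gives 4>1]
(A,P,Z): not NE [P1→B gives 7>0; P2→R gives 6>0; P3→X gives 4>3]
(A,P,W): not NE [P1→B gives 6>2; P2→R gives 8>6; P3→X gives 4>3]
(A,Q,X): not NE [P2→R gives 3>1; P3→W gives 7>3]
(A,Q,Y): not NE [P1→B gives 4>2; P2→P gives 2>0; P3→W gives 7>0]
(A,Q,Z): not NE [P2→R gives 6>2; P3→W gives 7>3]
(A,Q,W): not NE [P1→B gives 5>0; P2→R gives 8>3]
(A,R,X): not NE [P1→B gives 8>7; P3→Z gives 8>5]
(A,R,Y): not NE [P1→B gives 6>1; P2→P gives 2>1; P3→Z gives 8>7]
(A,R,Z): not NE [P1→B gives 7>4]
(A,R,W): not NE [P1→B gives 7>1; P3→Z gives 8>1]
(B,P,X): not NE [P1→A gives 5>1; P2→R gives 3>2; P3→Y gives 4>3]
(B,P,Y): not NE [P2→Q gives 6>0]
(B,P,Z): not NE [P2→R gives 6>0; P3→Y gives 4>1]
(B,P,W): not NE [P2→R gives 9>0; P3→Y gives 4>0]
(B,Q,X): not NE [P1→A gives 9>3; P2→R gives 3>2; P3→Y gives 7>4]
(B,Q,Y): NE
(B,Q,Z): not NE [P1→A gives 9>1; P2→R gives 6>1; P3→Y gives 7>4]
(B,Q,W): not NE [P3→Y gives 7>0]
(B,R,X): not NE [P3→Y gives 8>0]
(B,R,Y): not NE [P2→Q gives 6>4]
(B,R,Z): not NE [P3→Y gives 8>3]
(B,R,W): not NE [P3→Y gives 8>7]

PSNE = {(A,P,X), (B,Q,Y)}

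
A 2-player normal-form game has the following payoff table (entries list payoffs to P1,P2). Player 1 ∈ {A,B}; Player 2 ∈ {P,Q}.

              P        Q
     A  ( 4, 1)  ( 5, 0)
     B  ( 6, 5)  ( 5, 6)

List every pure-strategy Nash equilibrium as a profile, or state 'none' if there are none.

(A,P): not NE [P1→B gives 6>4]
(A,Q): not NE [P2→P gives 1>0]
(B,P): not NE [P2→Q gives 6>5]
(B,Q): NE

PSNE = {(B,Q)}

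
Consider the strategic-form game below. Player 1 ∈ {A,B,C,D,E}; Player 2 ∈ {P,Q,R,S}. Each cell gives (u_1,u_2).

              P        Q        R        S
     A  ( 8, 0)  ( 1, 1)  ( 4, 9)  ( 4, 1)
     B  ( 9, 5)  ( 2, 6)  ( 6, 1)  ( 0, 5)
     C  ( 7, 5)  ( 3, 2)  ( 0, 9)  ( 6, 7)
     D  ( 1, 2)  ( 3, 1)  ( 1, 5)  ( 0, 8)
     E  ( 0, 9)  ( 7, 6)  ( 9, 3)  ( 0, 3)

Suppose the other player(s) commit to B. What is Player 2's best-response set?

BR_2 = {Q}

u_2(P vs B) = 5
u_2(Q vs B) = 6
u_2(R vs B) = 1
u_2(S vs B) = 5
max payoff 6 at {Q}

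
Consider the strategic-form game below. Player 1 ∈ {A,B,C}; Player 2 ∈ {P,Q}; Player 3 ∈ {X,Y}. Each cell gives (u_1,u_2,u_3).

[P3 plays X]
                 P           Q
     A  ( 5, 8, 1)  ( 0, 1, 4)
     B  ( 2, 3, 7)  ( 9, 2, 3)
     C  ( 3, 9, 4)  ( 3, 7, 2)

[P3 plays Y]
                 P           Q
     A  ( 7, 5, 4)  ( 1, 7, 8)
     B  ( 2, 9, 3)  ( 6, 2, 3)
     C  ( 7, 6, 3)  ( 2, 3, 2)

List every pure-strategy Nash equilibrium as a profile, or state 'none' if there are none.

Equilibria: none

(A,P,X): not NE [P3→Y gives 4>1]
(A,P,Y): not NE [P2→Q gives 7>5]
(A,Q,X): not NE [P1→B gives 9>0; P2→P gives 8>1; P3→Y gives 8>4]
(A,Q,Y): not NE [P1→B gives 6>1]
(B,P,X): not NE [P1→A gives 5>2]
(B,P,Y): not NE [P1→C gives 7>2; P3→X gives 7>3]
(B,Q,X): not NE [P2→P gives 3>2]
(B,Q,Y): not NE [P2→P gives 9>2]
(C,P,X): not NE [P1→A gives 5>3]
(C,P,Y): not NE [P3→X gives 4>3]
(C,Q,X): not NE [P1→B gives 9>3; P2→P gives 9>7]
(C,Q,Y): not NE [P1→B gives 6>2; P2→P gives 6>3]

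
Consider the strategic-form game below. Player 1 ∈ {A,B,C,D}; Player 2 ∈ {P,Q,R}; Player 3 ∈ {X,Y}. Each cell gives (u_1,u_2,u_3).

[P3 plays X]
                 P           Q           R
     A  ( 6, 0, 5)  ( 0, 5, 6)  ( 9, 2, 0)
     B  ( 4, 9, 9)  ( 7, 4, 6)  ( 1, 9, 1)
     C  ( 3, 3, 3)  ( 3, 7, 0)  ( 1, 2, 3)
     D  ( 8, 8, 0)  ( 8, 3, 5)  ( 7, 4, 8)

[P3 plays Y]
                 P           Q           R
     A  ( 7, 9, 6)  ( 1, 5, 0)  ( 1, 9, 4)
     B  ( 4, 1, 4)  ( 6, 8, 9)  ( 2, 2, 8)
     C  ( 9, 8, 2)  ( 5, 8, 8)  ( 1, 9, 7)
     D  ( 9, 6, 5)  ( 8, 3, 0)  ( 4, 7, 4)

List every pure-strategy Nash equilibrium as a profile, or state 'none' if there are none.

(A,P,X): not NE [P1→D gives 8>6; P2→Q gives 5>0; P3→Y gives 6>5]
(A,P,Y): not NE [P1→D gives 9>7]
(A,Q,X): not NE [P1→D gives 8>0]
(A,Q,Y): not NE [P1→D gives 8>1; P2→R gives 9>5; P3→X gives 6>0]
(A,R,X): not NE [P2→Q gives 5>2; P3→Y gives 4>0]
(A,R,Y): not NE [P1→D gives 4>1]
(B,P,X): not NE [P1→D gives 8>4]
(B,P,Y): not NE [P1→D gives 9>4; P2→Q gives 8>1; P3→X gives 9>4]
(B,Q,X): not NE [P1→D gives 8>7; P2→R gives 9>4; P3→Y gives 9>6]
(B,Q,Y): not NE [P1→D gives 8>6]
(B,R,X): not NE [P1→A gives 9>1; P3→Y gives 8>1]
(B,R,Y): not NE [P1→D gives 4>2; P2→Q gives 8>2]
(C,P,X): not NE [P1→D gives 8>3; P2→Q gives 7>3]
(C,P,Y): not NE [P2→R gives 9>8; P3→X gives 3>2]
(C,Q,X): not NE [P1→D gives 8>3; P3→Y gives 8>0]
(C,Q,Y): not NE [P1→D gives 8>5; P2→R gives 9>8]
(C,R,X): not NE [P1→A gives 9>1; P2→Q gives 7>2; P3→Y gives 7>3]
(C,R,Y): not NE [P1→D gives 4>1]
(D,P,X): not NE [P3→Y gives 5>0]
(D,P,Y): not NE [P2→R gives 7>6]
(D,Q,X): not NE [P2→P gives 8>3]
(D,Q,Y): not NE [P2→R gives 7>3; P3→X gives 5>0]
(D,R,X): not NE [P1→A gives 9>7; P2→P gives 8>4]
(D,R,Y): not NE [P3→X gives 8>4]

PSNE: ∅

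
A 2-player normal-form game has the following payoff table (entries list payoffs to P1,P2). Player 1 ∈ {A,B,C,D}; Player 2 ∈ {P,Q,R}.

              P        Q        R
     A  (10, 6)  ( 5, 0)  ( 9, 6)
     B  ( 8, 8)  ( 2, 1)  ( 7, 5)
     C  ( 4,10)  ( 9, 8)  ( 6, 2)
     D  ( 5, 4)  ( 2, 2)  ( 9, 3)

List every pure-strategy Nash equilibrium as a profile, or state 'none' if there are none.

(A,P): NE
(A,Q): not NE [P1→C gives 9>5; P2→R gives 6>0]
(A,R): NE
(B,P): not NE [P1→A gives 10>8]
(B,Q): not NE [P1→C gives 9>2; P2→P gives 8>1]
(B,R): not NE [P1→D gives 9>7; P2→P gives 8>5]
(C,P): not NE [P1→A gives 10>4]
(C,Q): not NE [P2→P gives 10>8]
(C,R): not NE [P1→D gives 9>6; P2→P gives 10>2]
(D,P): not NE [P1→A gives 10>5]
(D,Q): not NE [P1→C gives 9>2; P2→P gives 4>2]
(D,R): not NE [P2→P gives 4>3]

NE set: (A,P), (A,R)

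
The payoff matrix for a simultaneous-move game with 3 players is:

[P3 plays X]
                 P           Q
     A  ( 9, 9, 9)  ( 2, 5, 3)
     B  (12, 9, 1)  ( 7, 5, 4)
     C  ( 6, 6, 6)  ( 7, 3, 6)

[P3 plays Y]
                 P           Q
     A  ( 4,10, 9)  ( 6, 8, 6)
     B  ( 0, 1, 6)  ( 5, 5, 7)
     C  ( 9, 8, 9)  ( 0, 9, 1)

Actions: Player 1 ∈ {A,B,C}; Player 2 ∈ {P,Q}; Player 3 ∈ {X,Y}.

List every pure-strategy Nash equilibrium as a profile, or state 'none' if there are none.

(A,P,X): not NE [P1→B gives 12>9]
(A,P,Y): not NE [P1→C gives 9>4]
(A,Q,X): not NE [P1→C gives 7>2; P2→P gives 9>5; P3→Y gives 6>3]
(A,Q,Y): not NE [P2→P gives 10>8]
(B,P,X): not NE [P3→Y gives 6>1]
(B,P,Y): not NE [P1→C gives 9>0; P2→Q gives 5>1]
(B,Q,X): not NE [P2→P gives 9>5; P3→Y gives 7>4]
(B,Q,Y): not NE [P1→A gives 6>5]
(C,P,X): not NE [P1→B gives 12>6; P3→Y gives 9>6]
(C,P,Y): not NE [P2→Q gives 9>8]
(C,Q,X): not NE [P2→P gives 6>3]
(C,Q,Y): not NE [P1→A gives 6>0; P3→X gives 6>1]

Equilibria: none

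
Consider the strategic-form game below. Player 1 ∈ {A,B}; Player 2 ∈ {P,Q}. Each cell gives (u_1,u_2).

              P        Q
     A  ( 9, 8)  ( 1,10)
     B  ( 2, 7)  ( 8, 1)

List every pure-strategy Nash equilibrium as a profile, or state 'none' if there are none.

(A,P): not NE [P2→Q gives 10>8]
(A,Q): not NE [P1→B gives 8>1]
(B,P): not NE [P1→A gives 9>2]
(B,Q): not NE [P2→P gives 7>1]

PSNE: ∅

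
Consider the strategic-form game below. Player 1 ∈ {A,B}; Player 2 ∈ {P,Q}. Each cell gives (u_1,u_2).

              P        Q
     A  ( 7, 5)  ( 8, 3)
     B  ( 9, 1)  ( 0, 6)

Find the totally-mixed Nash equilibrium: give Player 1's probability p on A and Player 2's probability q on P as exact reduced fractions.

(p,q) = (5/7, 4/5)

P1 indiff ⇒ q·7+(1-q)·8 = q·9+(1-q)·0 ⇒ q(-2) = (1-q)(-8) ⇒ q = 4/5
P2 indiff ⇒ p·5+(1-p)·1 = p·3+(1-p)·6 ⇒ p(2) = (1-p)(5) ⇒ p = 5/7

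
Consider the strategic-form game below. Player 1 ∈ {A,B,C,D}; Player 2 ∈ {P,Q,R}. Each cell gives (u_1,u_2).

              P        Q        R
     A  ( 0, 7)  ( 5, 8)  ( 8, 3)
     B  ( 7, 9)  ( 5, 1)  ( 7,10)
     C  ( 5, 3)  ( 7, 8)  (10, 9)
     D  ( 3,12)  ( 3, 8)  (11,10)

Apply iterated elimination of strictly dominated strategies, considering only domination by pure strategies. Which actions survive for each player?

Survivors P1:{B,C,D} P2:{P,R}

P1 drop A (C beats it: P:5>0 Q:7>5 R:10>8)
P2 drop Q (R beats it: B:10>1 C:9>8 D:10>8)
P1→{B,C,D} P2→{P,R}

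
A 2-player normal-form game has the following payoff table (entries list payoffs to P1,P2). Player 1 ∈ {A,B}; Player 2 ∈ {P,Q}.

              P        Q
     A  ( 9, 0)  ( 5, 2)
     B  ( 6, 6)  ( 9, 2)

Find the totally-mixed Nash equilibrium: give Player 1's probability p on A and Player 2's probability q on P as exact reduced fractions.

P1 indiff ⇒ q·9+(1-q)·5 = q·6+(1-q)·9 ⇒ q(3) = (1-q)(4) ⇒ q = 4/7
P2 indiff ⇒ p·0+(1-p)·6 = p·2+(1-p)·2 ⇒ p(-2) = (1-p)(-4) ⇒ p = 2/3

P1 mixes 2/3 on A; P2 mixes 4/7 on P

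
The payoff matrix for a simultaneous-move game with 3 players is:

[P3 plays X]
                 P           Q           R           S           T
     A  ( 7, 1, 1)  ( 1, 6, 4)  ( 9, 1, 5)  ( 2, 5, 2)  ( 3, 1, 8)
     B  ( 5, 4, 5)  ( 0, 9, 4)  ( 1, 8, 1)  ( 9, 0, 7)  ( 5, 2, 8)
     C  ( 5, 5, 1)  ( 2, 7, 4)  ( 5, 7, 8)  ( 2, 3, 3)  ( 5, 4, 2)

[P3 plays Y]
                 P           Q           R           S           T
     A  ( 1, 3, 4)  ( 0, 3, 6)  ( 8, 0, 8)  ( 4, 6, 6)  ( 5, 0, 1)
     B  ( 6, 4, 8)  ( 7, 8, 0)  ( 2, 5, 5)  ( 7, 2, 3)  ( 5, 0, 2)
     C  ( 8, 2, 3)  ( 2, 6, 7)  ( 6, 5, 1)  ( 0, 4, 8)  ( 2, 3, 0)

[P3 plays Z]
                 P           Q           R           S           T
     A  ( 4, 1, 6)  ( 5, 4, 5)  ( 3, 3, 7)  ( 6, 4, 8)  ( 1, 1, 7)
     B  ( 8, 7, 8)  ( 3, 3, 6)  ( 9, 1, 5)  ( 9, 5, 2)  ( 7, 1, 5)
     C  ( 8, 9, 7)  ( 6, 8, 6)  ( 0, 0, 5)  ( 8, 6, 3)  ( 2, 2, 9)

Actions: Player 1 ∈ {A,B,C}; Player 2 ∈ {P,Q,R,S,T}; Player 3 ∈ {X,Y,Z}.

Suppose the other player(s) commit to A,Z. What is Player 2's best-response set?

u_2(P vs A,Z) = 1
u_2(Q vs A,Z) = 4
u_2(R vs A,Z) = 3
u_2(S vs A,Z) = 4
u_2(T vs A,Z) = 1
max payoff 4 at {Q,S}

BR_2 = {Q,S}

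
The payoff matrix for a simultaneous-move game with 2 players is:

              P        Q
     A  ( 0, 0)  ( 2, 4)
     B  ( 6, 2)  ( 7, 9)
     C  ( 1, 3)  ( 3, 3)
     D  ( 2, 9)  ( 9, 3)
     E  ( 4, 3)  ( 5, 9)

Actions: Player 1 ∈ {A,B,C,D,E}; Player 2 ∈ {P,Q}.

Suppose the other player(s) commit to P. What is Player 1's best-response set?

argmax u_1 = {B}

u_1(A vs P) = 0
u_1(B vs P) = 6
u_1(C vs P) = 1
u_1(D vs P) = 2
u_1(E vs P) = 4
max payoff 6 at {B}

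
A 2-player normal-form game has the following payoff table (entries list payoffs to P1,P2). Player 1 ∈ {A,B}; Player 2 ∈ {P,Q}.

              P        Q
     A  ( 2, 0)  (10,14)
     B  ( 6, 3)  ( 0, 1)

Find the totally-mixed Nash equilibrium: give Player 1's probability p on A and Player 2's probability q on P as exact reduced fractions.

P1 indiff ⇒ q·2+(1-q)·10 = q·6+(1-q)·0 ⇒ q(-4) = (1-q)(-10) ⇒ q = 5/7
P2 indiff ⇒ p·0+(1-p)·3 = p·14+(1-p)·1 ⇒ p(-14) = (1-p)(-2) ⇒ p = 1/8

(p,q) = (1/8, 5/7)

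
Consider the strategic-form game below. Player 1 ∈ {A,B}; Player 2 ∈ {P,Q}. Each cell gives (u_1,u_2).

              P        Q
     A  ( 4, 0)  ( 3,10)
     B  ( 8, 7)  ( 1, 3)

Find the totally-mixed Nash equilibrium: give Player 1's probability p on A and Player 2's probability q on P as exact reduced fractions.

P1 indiff ⇒ q·4+(1-q)·3 = q·8+(1-q)·1 ⇒ q(-4) = (1-q)(-2) ⇒ q = 1/3
P2 indiff ⇒ p·0+(1-p)·7 = p·10+(1-p)·3 ⇒ p(-10) = (1-p)(-4) ⇒ p = 2/7

P1 mixes 2/7 on A; P2 mixes 1/3 on P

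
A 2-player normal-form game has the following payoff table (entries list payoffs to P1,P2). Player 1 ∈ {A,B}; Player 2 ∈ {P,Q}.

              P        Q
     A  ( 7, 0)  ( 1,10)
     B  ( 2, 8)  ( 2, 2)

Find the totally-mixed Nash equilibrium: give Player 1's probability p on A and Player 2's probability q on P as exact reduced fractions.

(p,q) = (3/8, 1/6)

P1 indiff ⇒ q·7+(1-q)·1 = q·2+(1-q)·2 ⇒ q(5) = (1-q)(1) ⇒ q = 1/6
P2 indiff ⇒ p·0+(1-p)·8 = p·10+(1-p)·2 ⇒ p(-10) = (1-p)(-6) ⇒ p = 3/8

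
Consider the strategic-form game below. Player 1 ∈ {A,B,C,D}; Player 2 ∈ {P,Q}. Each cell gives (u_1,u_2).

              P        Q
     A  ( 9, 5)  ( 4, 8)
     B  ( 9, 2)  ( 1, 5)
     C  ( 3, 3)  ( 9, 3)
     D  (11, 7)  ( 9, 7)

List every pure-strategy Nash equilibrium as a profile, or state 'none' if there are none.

NE set: (C,Q), (D,P), (D,Q)

(A,P): not NE [P1→D gives 11>9; P2→Q gives 8>5]
(A,Q): not NE [P1→D gives 9>4]
(B,P): not NE [P1→D gives 11>9; P2→Q gives 5>2]
(B,Q): not NE [P1→D gives 9>1]
(C,P): not NE [P1→D gives 11>3]
(C,Q): NE
(D,P): NE
(D,Q): NE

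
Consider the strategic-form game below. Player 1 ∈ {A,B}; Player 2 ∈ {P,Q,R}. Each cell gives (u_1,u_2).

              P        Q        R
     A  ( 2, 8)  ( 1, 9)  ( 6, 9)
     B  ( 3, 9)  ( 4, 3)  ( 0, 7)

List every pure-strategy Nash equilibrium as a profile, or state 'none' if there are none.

PSNE = {(A,R), (B,P)}

(A,P): not NE [P1→B gives 3>2; P2→R gives 9>8]
(A,Q): not NE [P1→B gives 4>1]
(A,R): NE
(B,P): NE
(B,Q): not NE [P2→P gives 9>3]
(B,R): not NE [P1→A gives 6>0; P2→P gives 9>7]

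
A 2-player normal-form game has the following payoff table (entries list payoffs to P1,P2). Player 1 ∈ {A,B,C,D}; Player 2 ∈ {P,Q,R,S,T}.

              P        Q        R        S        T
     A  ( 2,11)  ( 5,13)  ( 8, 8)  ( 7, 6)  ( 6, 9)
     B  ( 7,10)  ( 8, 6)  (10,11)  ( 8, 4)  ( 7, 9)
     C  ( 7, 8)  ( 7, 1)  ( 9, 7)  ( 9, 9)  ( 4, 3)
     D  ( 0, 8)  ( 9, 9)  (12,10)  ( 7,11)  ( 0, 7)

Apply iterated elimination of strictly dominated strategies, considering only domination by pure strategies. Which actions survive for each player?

P1 drop A (B beats it: P:7>2 Q:8>5 R:10>8 S:8>7 T:7>6)
P2 drop Q (R beats it: B:11>6 C:7>1 D:10>9)
P2 drop T (P beats it: B:10>9 C:8>3 D:8>7)
P1→{B,C,D} P2→{P,R,S}

Survivors P1:{B,C,D} P2:{P,R,S}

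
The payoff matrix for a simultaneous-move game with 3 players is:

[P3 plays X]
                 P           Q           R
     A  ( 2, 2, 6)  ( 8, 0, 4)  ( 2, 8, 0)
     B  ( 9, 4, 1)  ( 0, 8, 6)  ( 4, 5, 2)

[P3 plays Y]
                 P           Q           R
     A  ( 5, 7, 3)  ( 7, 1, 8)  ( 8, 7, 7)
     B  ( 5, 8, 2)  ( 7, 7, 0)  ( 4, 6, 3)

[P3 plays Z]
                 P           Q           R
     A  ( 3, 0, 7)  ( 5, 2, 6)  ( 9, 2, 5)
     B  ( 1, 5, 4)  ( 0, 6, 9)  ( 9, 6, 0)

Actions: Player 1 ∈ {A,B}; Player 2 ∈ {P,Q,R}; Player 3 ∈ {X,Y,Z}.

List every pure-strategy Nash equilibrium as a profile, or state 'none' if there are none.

(A,P,X): not NE [P1→B gives 9>2; P2→R gives 8>2; P3→Z gives 7>6]
(A,P,Y): not NE [P3→Z gives 7>3]
(A,P,Z): not NE [P2→R gives 2>0]
(A,Q,X): not NE [P2→R gives 8>0; P3→Y gives 8>4]
(A,Q,Y): not NE [P2→R gives 7>1]
(A,Q,Z): not NE [P3→Y gives 8>6]
(A,R,X): not NE [P1→B gives 4>2; P3→Y gives 7>0]
(A,R,Y): NE
(A,R,Z): not NE [P3→Y gives 7>5]
(B,P,X): not NE [P2→Q gives 8>4; P3→Z gives 4>1]
(B,P,Y): not NE [P3→Z gives 4>2]
(B,P,Z): not NE [P1→A gives 3>1; P2→R gives 6>5]
(B,Q,X): not NE [P1→A gives 8>0; P3→Z gives 9>6]
(B,Q,Y): not NE [P2→P gives 8>7; P3→Z gives 9>0]
(B,Q,Z): not NE [P1→A gives 5>0]
(B,R,X): not NE [P2→Q gives 8>5; P3→Y gives 3>2]
(B,R,Y): not NE [P1→A gives 8>4; P2→P gives 8>6]
(B,R,Z): not NE [P3→Y gives 3>0]

Nash profiles: (A,R,Y)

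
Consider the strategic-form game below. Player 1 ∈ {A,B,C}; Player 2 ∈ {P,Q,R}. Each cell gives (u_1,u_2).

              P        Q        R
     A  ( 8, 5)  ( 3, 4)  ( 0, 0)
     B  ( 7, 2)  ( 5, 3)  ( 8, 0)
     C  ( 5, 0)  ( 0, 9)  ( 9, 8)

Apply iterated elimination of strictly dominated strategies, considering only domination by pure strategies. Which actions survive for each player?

P2 drop R (Q beats it: A:4>0 B:3>0 C:9>8)
P1 drop C (A beats it: P:8>5 Q:3>0)
P1→{A,B} P2→{P,Q}

Remaining: P1:{A,B} P2:{P,Q}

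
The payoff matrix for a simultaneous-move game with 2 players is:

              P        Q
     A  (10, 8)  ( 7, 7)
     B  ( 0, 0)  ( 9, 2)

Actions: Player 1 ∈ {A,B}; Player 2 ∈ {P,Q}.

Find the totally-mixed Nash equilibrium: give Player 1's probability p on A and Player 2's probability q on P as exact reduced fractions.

P1 indiff ⇒ q·10+(1-q)·7 = q·0+(1-q)·9 ⇒ q(10) = (1-q)(2) ⇒ q = 1/6
P2 indiff ⇒ p·8+(1-p)·0 = p·7+(1-p)·2 ⇒ p(1) = (1-p)(2) ⇒ p = 2/3

p=2/3, q=1/6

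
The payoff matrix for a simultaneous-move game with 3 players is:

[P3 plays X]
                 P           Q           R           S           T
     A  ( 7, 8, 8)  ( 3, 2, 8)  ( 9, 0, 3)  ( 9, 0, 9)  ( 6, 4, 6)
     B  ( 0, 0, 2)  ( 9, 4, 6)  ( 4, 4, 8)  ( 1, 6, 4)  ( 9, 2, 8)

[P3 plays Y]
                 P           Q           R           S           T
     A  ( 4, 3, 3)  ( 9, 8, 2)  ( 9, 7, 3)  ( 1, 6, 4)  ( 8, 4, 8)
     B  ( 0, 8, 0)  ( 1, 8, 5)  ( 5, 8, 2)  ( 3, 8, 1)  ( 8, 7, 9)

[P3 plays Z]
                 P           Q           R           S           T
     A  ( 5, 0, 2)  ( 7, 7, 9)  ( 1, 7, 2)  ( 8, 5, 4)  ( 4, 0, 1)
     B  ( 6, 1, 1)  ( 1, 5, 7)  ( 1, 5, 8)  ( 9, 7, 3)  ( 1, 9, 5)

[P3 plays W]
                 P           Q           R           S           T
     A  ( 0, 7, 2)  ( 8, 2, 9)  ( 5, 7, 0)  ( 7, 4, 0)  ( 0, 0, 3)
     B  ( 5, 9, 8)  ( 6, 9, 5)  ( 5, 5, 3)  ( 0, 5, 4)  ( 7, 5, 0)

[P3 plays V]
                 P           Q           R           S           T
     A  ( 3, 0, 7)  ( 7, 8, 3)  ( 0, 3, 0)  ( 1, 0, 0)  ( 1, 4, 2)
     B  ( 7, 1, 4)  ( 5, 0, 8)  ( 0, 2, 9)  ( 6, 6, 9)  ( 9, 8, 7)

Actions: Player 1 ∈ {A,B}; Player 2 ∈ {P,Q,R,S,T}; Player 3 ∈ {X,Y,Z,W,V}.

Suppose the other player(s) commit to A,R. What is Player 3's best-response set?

argmax u_3 = {X,Y}

u_3(X vs A,R) = 3
u_3(Y vs A,R) = 3
u_3(Z vs A,R) = 2
u_3(W vs A,R) = 0
u_3(V vs A,R) = 0
max payoff 3 at {X,Y}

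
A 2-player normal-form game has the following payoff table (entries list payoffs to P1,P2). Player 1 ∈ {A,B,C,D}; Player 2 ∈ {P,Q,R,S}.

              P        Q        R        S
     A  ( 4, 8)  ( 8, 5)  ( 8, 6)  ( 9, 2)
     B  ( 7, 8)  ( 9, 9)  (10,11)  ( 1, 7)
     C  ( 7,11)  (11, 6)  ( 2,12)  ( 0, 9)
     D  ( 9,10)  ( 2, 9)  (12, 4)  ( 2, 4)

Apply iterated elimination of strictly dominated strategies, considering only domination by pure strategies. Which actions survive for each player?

P2 drop S (P beats it: A:8>2 B:8>7 C:11>9 D:10>4)
P1 drop A (B beats it: P:7>4 Q:9>8 R:10>8)
P1→{B,C,D} P2→{P,Q,R}

Survivors P1:{B,C,D} P2:{P,Q,R}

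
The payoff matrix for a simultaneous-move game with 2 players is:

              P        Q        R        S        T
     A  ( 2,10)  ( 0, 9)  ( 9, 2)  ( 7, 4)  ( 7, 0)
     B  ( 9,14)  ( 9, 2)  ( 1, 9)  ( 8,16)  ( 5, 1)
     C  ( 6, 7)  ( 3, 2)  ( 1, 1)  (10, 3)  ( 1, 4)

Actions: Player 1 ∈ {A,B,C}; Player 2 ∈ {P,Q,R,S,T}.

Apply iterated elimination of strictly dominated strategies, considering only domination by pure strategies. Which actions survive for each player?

Remaining: P1:{B,C} P2:{P,S}

P2 drop Q (P beats it: A:10>9 B:14>2 C:7>2)
P2 drop R (P beats it: A:10>2 B:14>9 C:7>1)
P2 drop T (P beats it: A:10>0 B:14>1 C:7>4)
P1 drop A (B beats it: P:9>2 S:8>7)
P1→{B,C} P2→{P,S}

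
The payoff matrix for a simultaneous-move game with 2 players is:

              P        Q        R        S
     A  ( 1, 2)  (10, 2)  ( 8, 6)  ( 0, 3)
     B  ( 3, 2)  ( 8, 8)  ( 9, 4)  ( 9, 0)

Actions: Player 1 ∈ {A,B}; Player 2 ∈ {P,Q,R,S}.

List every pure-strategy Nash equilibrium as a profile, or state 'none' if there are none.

(A,P): not NE [P1→B gives 3>1; P2→R gives 6>2]
(A,Q): not NE [P2→R gives 6>2]
(A,R): not NE [P1→B gives 9>8]
(A,S): not NE [P1→B gives 9>0; P2→R gives 6>3]
(B,P): not NE [P2→Q gives 8>2]
(B,Q): not NE [P1→A gives 10>8]
(B,R): not NE [P2→Q gives 8>4]
(B,S): not NE [P2→Q gives 8>0]

PSNE: ∅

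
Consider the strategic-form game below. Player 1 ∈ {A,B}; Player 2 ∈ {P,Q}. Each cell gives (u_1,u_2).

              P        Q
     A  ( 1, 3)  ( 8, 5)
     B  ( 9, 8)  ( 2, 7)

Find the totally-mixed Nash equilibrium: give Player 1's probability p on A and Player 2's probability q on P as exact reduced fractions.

P1 indiff ⇒ q·1+(1-q)·8 = q·9+(1-q)·2 ⇒ q(-8) = (1-q)(-6) ⇒ q = 3/7
P2 indiff ⇒ p·3+(1-p)·8 = p·5+(1-p)·7 ⇒ p(-2) = (1-p)(-1) ⇒ p = 1/3

P1 mixes 1/3 on A; P2 mixes 3/7 on P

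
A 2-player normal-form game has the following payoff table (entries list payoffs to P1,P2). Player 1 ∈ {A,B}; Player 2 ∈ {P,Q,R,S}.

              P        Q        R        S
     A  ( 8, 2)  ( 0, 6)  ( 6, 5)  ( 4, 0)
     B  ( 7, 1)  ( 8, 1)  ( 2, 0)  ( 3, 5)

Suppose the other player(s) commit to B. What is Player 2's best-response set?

u_2(P vs B) = 1
u_2(Q vs B) = 1
u_2(R vs B) = 0
u_2(S vs B) = 5
max payoff 5 at {S}

argmax u_2 = {S}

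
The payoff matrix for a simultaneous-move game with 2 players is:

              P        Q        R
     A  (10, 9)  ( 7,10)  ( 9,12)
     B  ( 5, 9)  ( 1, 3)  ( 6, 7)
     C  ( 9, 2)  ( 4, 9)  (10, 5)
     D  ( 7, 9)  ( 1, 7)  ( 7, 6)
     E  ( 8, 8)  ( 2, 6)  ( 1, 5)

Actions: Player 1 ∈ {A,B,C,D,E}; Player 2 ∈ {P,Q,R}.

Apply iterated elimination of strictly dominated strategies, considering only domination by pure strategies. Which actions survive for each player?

P1 drop B (A beats it: P:10>5 Q:7>1 R:9>6)
P1 drop D (A beats it: P:10>7 Q:7>1 R:9>7)
P1 drop E (A beats it: P:10>8 Q:7>2 R:9>1)
P2 drop P (Q beats it: A:10>9 C:9>2)
P1→{A,C} P2→{Q,R}

IESDS → P1:{A,C} P2:{Q,R}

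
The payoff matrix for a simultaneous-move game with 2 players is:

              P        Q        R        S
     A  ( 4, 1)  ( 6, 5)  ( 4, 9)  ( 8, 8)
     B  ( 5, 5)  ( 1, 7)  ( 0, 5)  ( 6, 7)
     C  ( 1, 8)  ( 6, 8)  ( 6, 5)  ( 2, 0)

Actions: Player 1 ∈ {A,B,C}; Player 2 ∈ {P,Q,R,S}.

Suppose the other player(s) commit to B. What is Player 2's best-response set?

P2 best: {Q,S}

u_2(P vs B) = 5
u_2(Q vs B) = 7
u_2(R vs B) = 5
u_2(S vs B) = 7
max payoff 7 at {Q,S}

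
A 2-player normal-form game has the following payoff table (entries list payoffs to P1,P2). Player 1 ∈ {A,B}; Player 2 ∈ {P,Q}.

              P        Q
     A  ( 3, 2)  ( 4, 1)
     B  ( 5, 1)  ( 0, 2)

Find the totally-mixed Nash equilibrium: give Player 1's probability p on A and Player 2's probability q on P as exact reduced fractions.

P1 indiff ⇒ q·3+(1-q)·4 = q·5+(1-q)·0 ⇒ q(-2) = (1-q)(-4) ⇒ q = 2/3
P2 indiff ⇒ p·2+(1-p)·1 = p·1+(1-p)·2 ⇒ p(1) = (1-p)(1) ⇒ p = 1/2

(p,q) = (1/2, 2/3)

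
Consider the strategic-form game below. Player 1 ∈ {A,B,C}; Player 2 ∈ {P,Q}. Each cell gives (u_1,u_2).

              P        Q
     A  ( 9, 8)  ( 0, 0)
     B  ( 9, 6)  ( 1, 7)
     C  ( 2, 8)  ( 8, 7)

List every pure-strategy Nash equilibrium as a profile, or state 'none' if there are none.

PSNE = {(A,P)}

(A,P): NE
(A,Q): not NE [P1→C gives 8>0; P2→P gives 8>0]
(B,P): not NE [P2→Q gives 7>6]
(B,Q): not NE [P1→C gives 8>1]
(C,P): not NE [P1→B gives 9>2]
(C,Q): not NE [P2→P gives 8>7]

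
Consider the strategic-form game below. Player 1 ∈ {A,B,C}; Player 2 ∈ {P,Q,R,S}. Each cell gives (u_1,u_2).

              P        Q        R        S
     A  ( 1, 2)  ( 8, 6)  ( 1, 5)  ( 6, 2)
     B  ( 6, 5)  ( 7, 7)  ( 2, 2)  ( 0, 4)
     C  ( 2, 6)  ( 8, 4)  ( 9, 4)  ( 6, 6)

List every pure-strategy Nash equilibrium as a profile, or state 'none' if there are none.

NE set: (A,Q), (C,S)

(A,P): not NE [P1→B gives 6>1; P2→Q gives 6>2]
(A,Q): NE
(A,R): not NE [P1→C gives 9>1; P2→Q gives 6>5]
(A,S): not NE [P2→Q gives 6>2]
(B,P): not NE [P2→Q gives 7>5]
(B,Q): not NE [P1→C gives 8>7]
(B,R): not NE [P1→C gives 9>2; P2→Q gives 7>2]
(B,S): not NE [P1→C gives 6>0; P2→Q gives 7>4]
(C,P): not NE [P1→B gives 6>2]
(C,Q): not NE [P2→S gives 6>4]
(C,R): not NE [P2→S gives 6>4]
(C,S): NE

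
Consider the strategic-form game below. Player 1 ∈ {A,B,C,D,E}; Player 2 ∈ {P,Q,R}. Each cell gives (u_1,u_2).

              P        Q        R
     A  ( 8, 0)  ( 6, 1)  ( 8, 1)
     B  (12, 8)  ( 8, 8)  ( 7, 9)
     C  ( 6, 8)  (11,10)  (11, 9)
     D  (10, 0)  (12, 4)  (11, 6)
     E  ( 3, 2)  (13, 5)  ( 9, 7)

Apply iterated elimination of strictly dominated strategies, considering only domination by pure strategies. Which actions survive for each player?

P1 drop A (D beats it: P:10>8 Q:12>6 R:11>8)
P2 drop P (R beats it: B:9>8 C:9>8 D:6>0 E:7>2)
P1 drop B (C beats it: Q:11>8 R:11>7)
P1→{C,D,E} P2→{Q,R}

IESDS → P1:{C,D,E} P2:{Q,R}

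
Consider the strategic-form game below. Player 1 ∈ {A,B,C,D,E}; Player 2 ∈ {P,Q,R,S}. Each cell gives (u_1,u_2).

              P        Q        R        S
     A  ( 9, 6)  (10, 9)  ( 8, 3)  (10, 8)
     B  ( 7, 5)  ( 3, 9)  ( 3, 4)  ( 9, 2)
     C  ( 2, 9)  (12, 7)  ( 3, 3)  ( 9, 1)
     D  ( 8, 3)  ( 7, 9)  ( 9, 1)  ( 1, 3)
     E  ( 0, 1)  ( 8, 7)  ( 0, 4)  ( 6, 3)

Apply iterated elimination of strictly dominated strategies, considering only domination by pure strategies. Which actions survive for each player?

Survivors P1:{A,C} P2:{P,Q}

P1 drop B (A beats it: P:9>7 Q:10>3 R:8>3 S:10>9)
P1 drop E (A beats it: P:9>0 Q:10>8 R:8>0 S:10>6)
P2 drop R (P beats it: A:6>3 C:9>3 D:3>1)
P1 drop D (A beats it: P:9>8 Q:10>7 S:10>1)
P2 drop S (Q beats it: A:9>8 C:7>1)
P1→{A,C} P2→{P,Q}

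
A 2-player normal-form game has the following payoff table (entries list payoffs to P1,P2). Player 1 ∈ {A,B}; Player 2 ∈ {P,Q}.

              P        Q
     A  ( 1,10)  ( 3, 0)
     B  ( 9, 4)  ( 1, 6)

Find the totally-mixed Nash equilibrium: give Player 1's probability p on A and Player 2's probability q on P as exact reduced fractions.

P1 indiff ⇒ q·1+(1-q)·3 = q·9+(1-q)·1 ⇒ q(-8) = (1-q)(-2) ⇒ q = 1/5
P2 indiff ⇒ p·10+(1-p)·4 = p·0+(1-p)·6 ⇒ p(10) = (1-p)(2) ⇒ p = 1/6

P1 mixes 1/6 on A; P2 mixes 1/5 on P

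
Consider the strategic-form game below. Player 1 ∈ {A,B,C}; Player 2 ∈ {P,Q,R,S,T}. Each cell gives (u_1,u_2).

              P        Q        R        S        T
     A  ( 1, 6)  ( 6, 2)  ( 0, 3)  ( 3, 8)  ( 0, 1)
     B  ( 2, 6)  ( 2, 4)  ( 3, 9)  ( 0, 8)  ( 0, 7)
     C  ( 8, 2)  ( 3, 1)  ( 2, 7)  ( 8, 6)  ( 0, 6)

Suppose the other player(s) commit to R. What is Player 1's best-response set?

u_1(A vs R) = 0
u_1(B vs R) = 3
u_1(C vs R) = 2
max payoff 3 at {B}

BR_1 = {B}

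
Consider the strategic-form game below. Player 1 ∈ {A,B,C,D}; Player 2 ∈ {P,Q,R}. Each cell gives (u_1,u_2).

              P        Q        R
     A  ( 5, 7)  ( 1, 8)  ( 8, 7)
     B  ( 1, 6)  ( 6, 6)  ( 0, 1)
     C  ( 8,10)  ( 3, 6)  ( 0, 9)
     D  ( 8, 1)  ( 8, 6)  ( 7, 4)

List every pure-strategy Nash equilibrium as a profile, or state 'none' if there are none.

Nash profiles: (C,P), (D,Q)

(A,P): not NE [P1→D gives 8>5; P2→Q gives 8>7]
(A,Q): not NE [P1→D gives 8>1]
(A,R): not NE [P2→Q gives 8>7]
(B,P): not NE [P1→D gives 8>1]
(B,Q): not NE [P1→D gives 8>6]
(B,R): not NE [P1→A gives 8>0; P2→Q gives 6>1]
(C,P): NE
(C,Q): not NE [P1→D gives 8>3; P2→P gives 10>6]
(C,R): not NE [P1→A gives 8>0; P2→P gives 10>9]
(D,P): not NE [P2→Q gives 6>1]
(D,Q): NE
(D,R): not NE [P1→A gives 8>7; P2→Q gives 6>4]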